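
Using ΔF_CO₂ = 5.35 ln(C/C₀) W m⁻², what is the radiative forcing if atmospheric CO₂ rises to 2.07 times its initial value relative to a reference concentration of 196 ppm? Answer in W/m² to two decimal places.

ΔF = 5.35 × ln(2.07) = 5.35 × 0.72755 = 3.8924 W/m².

ΔF = 3.89 W/m²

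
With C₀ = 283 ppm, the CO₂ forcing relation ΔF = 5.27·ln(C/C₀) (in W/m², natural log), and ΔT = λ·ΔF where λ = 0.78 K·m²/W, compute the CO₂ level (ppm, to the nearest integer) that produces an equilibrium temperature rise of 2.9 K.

Required forcing: ΔF = ΔT/λ = 2.9/0.78 = 3.7179 W/m².
Then ln(C/283) = ΔF/5.27 = 3.7179/5.27 = 0.70548.
So C = 283 × e^0.70548 = 283 × 2.02482 = 573.02 ppm.

C ≈ 573 ppm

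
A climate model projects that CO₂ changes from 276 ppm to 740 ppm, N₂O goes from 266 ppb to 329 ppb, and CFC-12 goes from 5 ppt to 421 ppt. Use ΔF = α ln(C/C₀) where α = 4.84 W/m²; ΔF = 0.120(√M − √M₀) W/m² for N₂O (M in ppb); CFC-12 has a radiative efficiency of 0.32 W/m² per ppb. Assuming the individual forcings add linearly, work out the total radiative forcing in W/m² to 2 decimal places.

ΔF = 5.13 W/m²

CO₂: 4.84 × ln(740/276) = 4.84 × ln(2.68116) = 4.84 × 0.98625 = 4.7735 W/m².
N₂O: 0.120 × (√329 − √266) = 0.120 × (18.1384 − 16.3095) = 0.120 × 1.8289 = 0.2195 W/m².
CFC-12: Δ = 421 − 5 = 416 ppt = 0.416 ppb; ΔF = 0.32 × 0.416 = 0.1331 W/m².
Total ΔF = 4.7735 + 0.2195 + 0.1331 = 5.1261 W/m².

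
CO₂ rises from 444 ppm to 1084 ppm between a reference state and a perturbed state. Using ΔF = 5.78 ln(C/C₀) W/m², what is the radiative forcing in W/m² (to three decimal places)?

CO₂: 5.78 × ln(1084/444) = 5.78 × ln(2.44144) = 5.78 × 0.89259 = 5.1592 W/m².

ΔF = 5.159 W/m²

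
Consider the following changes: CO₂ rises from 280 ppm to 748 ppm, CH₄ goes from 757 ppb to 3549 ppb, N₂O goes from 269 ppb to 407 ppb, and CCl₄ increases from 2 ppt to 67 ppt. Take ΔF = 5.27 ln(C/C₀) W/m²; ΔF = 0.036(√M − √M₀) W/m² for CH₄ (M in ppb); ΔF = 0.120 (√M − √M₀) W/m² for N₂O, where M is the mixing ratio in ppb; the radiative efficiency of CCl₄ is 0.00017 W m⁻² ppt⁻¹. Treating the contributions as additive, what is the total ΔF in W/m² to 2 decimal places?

ΔF = 6.80 W/m²

CO₂: 5.27 × ln(748/280) = 5.27 × ln(2.67143) = 5.27 × 0.98261 = 5.1784 W/m².
CH₄: 0.036 × (√3549 − √757) = 0.036 × (59.5735 − 27.5136) = 0.036 × 32.0599 = 1.1542 W/m².
N₂O: 0.120 × (√407 − √269) = 0.120 × (20.1742 − 16.4012) = 0.120 × 3.7730 = 0.4528 W/m².
CCl₄: ΔF = 0.00017 × (67 − 2) = 0.00017 × 65 = 0.0111 W/m².
Total ΔF = 5.1784 + 1.1542 + 0.4528 + 0.0111 = 6.7965 W/m².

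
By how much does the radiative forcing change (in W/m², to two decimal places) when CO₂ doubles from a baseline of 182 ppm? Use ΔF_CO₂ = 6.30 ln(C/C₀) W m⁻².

ΔF = 4.37 W/m²

ΔF = 6.30 × ln(2) = 6.30 × 0.69315 = 4.3668 W/m².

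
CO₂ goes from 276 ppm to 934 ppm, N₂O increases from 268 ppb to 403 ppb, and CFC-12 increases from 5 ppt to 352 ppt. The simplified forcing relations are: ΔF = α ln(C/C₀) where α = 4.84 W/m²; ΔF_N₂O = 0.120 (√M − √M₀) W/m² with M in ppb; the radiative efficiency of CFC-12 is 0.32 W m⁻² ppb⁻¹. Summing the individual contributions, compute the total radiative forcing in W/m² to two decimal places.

ΔF = 6.46 W/m²

CO₂: 4.84 × ln(934/276) = 4.84 × ln(3.38406) = 4.84 × 1.21908 = 5.9003 W/m².
N₂O: 0.120 × (√403 − √268) = 0.120 × (20.0749 − 16.3707) = 0.120 × 3.7042 = 0.4445 W/m².
CFC-12: Δ = 352 − 5 = 347 ppt = 0.347 ppb; ΔF = 0.32 × 0.347 = 0.1110 W/m².
Total ΔF = 5.9003 + 0.4445 + 0.1110 = 6.4558 W/m².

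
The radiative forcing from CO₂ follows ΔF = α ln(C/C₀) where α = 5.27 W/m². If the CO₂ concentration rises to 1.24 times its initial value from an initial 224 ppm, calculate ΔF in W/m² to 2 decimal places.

ΔF = 1.13 W/m²

ΔF = 5.27 × ln(1.24) = 5.27 × 0.21511 = 1.1336 W/m².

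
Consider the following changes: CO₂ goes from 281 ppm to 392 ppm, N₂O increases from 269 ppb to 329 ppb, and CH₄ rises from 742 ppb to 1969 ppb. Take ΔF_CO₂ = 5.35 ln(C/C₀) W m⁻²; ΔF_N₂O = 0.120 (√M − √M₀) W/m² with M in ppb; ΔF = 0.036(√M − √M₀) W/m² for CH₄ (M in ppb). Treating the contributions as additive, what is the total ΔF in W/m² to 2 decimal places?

CO₂: 5.35 × ln(392/281) = 5.35 × ln(1.39502) = 5.35 × 0.33291 = 1.7811 W/m².
N₂O: 0.120 × (√329 − √269) = 0.120 × (18.1384 − 16.4012) = 0.120 × 1.7372 = 0.2085 W/m².
CH₄: 0.036 × (√1969 − √742) = 0.036 × (44.3734 − 27.2397) = 0.036 × 17.1337 = 0.6168 W/m².
Total ΔF = 1.7811 + 0.2085 + 0.6168 = 2.6064 W/m².

ΔF = 2.61 W/m²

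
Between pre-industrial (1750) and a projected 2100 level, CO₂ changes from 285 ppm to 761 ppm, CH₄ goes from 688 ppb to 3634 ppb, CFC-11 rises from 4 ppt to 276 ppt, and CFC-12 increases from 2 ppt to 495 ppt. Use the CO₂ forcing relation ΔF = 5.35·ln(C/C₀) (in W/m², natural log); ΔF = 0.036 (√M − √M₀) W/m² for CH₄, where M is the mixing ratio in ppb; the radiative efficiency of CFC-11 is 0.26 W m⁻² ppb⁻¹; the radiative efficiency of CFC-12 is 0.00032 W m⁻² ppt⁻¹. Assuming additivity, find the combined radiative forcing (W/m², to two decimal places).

ΔF = 6.71 W/m²

CO₂: 5.35 × ln(761/285) = 5.35 × ln(2.67018) = 5.35 × 0.98215 = 5.2545 W/m².
CH₄: 0.036 × (√3634 − √688) = 0.036 × (60.2827 − 26.2298) = 0.036 × 34.0529 = 1.2259 W/m².
CFC-11: Δ = 276 − 4 = 272 ppt = 0.272 ppb; ΔF = 0.26 × 0.272 = 0.0707 W/m².
CFC-12: ΔF = 0.00032 × (495 − 2) = 0.00032 × 493 = 0.1578 W/m².
Total ΔF = 5.2545 + 1.2259 + 0.0707 + 0.1578 = 6.7089 W/m².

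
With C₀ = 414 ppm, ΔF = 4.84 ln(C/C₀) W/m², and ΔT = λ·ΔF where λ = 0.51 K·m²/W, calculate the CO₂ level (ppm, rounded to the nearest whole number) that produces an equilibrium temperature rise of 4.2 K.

C ≈ 2270 ppm

Required forcing: ΔF = ΔT/λ = 4.2/0.51 = 8.2353 W/m².
Then ln(C/414) = ΔF/4.84 = 8.2353/4.84 = 1.70151.
So C = 414 × e^1.70151 = 414 × 5.48222 = 2269.64 ppm.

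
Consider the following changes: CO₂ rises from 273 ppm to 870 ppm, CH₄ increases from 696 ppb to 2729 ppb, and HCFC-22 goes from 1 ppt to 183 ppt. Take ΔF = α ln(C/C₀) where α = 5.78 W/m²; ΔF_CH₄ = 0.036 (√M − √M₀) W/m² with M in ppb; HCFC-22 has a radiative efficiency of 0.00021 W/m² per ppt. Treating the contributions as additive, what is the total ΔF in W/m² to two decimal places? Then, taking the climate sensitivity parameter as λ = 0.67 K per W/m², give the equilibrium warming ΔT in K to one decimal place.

CO₂: 5.78 × ln(870/273) = 5.78 × ln(3.18681) = 5.78 × 1.15902 = 6.6991 W/m².
CH₄: 0.036 × (√2729 − √696) = 0.036 × (52.2398 − 26.3818) = 0.036 × 25.8580 = 0.9309 W/m².
HCFC-22: ΔF = 0.00021 × (183 − 1) = 0.00021 × 182 = 0.0382 W/m².
Total ΔF = 6.6991 + 0.9309 + 0.0382 = 7.6682 W/m².
ΔT = λ ΔF = 0.67 × 7.67 = 5.1389 K.

ΔF = 7.67 W/m²; ΔT = 5.1 K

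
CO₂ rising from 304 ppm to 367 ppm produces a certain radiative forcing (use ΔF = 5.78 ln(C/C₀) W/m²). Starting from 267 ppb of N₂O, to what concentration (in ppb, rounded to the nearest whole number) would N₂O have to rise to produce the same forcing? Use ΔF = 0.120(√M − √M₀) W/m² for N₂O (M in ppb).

CO₂ forcing: 5.78 × ln(367/304) = 5.78 × 0.188334 = 1.08857 W/m².
Set 0.120(√M − √267) = 1.08857: √M = 1.08857/0.120 + √267 = 9.0714 + 16.3401 = 25.4115.
M = (25.4115)² = 645.74 ppb.

M ≈ 646 ppb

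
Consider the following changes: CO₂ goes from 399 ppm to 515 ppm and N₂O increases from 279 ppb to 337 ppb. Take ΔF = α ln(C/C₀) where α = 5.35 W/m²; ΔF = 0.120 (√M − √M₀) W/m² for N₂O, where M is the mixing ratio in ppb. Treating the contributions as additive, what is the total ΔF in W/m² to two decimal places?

ΔF = 1.56 W/m²

CO₂: 5.35 × ln(515/399) = 5.35 × ln(1.29073) = 5.35 × 0.25521 = 1.3654 W/m².
N₂O: 0.120 × (√337 − √279) = 0.120 × (18.3576 − 16.7033) = 0.120 × 1.6543 = 0.1985 W/m².
Total ΔF = 1.3654 + 0.1985 = 1.5639 W/m².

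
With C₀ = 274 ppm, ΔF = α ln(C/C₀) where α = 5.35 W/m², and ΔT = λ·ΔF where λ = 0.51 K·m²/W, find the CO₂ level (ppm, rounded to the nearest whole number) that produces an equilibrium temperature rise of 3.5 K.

C ≈ 988 ppm

Required forcing: ΔF = ΔT/λ = 3.5/0.51 = 6.8627 W/m².
Then ln(C/274) = ΔF/5.35 = 6.8627/5.35 = 1.28275.
So C = 274 × e^1.28275 = 274 × 3.60654 = 988.19 ppm.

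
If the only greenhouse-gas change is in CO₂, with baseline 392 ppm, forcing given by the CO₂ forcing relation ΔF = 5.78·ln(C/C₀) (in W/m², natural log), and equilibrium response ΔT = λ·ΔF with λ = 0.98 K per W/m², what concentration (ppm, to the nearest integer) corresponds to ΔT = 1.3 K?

Required forcing: ΔF = ΔT/λ = 1.3/0.98 = 1.3265 W/m².
Then ln(C/392) = ΔF/5.78 = 1.3265/5.78 = 0.22950.
So C = 392 × e^0.22950 = 392 × 1.25797 = 493.12 ppm.

C ≈ 493 ppm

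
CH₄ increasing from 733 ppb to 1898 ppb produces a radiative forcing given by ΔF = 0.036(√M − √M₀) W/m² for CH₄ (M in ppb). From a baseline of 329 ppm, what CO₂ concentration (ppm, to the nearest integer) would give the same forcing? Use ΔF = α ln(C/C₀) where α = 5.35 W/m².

C ≈ 368 ppm

CH₄ forcing: 0.036 × (√1898 − √733) = 0.036 × (43.5660 − 27.0740) = 0.036 × 16.4920 = 0.59371 W/m².
Set 5.35 ln(C/329) = 0.59371: ln(C/329) = 0.59371/5.35 = 0.11097, so C = 329 × e^0.11097 = 329 × 1.11736 = 367.61 ppm.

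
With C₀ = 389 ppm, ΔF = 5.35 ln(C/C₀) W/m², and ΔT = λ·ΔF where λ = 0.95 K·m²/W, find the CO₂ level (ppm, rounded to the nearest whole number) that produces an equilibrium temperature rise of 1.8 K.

C ≈ 554 ppm

Required forcing: ΔF = ΔT/λ = 1.8/0.95 = 1.8947 W/m².
Then ln(C/389) = ΔF/5.35 = 1.8947/5.35 = 0.35415.
So C = 389 × e^0.35415 = 389 × 1.42497 = 554.31 ppm.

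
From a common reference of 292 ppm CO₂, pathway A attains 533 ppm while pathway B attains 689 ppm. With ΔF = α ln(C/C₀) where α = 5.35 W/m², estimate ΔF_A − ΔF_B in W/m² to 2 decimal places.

ΔF_A − ΔF_B = -1.37 W/m²

ΔF_A = 5.35 ln(533/292) = 5.35 × 0.60177 = 3.2195 W/m².
ΔF_B = 5.35 ln(689/292) = 5.35 × 0.85849 = 4.5929 W/m².
Difference: 3.2195 − 4.5929 = -1.3734 W/m².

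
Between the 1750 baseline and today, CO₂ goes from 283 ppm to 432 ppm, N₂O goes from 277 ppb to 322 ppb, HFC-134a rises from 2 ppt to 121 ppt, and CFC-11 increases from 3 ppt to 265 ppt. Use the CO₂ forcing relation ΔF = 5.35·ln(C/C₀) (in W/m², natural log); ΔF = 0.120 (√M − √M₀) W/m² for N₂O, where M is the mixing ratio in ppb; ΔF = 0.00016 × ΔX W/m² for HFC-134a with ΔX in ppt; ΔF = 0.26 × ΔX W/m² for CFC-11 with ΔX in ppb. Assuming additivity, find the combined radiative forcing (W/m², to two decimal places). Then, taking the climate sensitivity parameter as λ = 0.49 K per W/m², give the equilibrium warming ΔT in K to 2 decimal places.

ΔF = 2.51 W/m²; ΔT = 1.23 K

CO₂: 5.35 × ln(432/283) = 5.35 × ln(1.52650) = 5.35 × 0.42298 = 2.2629 W/m².
N₂O: 0.120 × (√322 − √277) = 0.120 × (17.9444 − 16.6433) = 0.120 × 1.3011 = 0.1561 W/m².
HFC-134a: ΔF = 0.00016 × (121 − 2) = 0.00016 × 119 = 0.0190 W/m².
CFC-11: Δ = 265 − 3 = 262 ppt = 0.262 ppb; ΔF = 0.26 × 0.262 = 0.0681 W/m².
Total ΔF = 2.2629 + 0.1561 + 0.0190 + 0.0681 = 2.5061 W/m².
ΔT = λ ΔF = 0.49 × 2.51 = 1.2299 K.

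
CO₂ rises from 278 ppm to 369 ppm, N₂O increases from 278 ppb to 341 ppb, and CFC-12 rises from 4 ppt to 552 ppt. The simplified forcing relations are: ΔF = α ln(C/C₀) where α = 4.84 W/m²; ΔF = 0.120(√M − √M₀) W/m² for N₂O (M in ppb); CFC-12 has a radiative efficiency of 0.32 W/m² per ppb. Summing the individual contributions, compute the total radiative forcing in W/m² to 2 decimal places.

CO₂: 4.84 × ln(369/278) = 4.84 × ln(1.32734) = 4.84 × 0.28318 = 1.3706 W/m².
N₂O: 0.120 × (√341 − √278) = 0.120 × (18.4662 − 16.6733) = 0.120 × 1.7929 = 0.2151 W/m².
CFC-12: Δ = 552 − 4 = 548 ppt = 0.548 ppb; ΔF = 0.32 × 0.548 = 0.1754 W/m².
Total ΔF = 1.3706 + 0.2151 + 0.1754 = 1.7611 W/m².

ΔF = 1.76 W/m²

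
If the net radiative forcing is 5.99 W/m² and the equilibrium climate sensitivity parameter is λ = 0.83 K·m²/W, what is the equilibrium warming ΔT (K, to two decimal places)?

ΔT = λ ΔF = 0.83 × 5.99 = 4.9717 K.

ΔT = 4.97 K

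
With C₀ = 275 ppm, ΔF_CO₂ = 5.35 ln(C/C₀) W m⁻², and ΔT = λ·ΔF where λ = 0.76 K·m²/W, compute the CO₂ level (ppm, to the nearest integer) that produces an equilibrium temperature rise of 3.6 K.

C ≈ 667 ppm

Required forcing: ΔF = ΔT/λ = 3.6/0.76 = 4.7368 W/m².
Then ln(C/275) = ΔF/5.35 = 4.7368/5.35 = 0.88538.
So C = 275 × e^0.88538 = 275 × 2.42391 = 666.58 ppm.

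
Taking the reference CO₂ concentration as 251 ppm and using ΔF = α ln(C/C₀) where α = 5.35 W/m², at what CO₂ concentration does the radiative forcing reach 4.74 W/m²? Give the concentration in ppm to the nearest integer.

C ≈ 609 ppm

Set 5.35 ln(C/251) = 4.74, so ln(C/251) = 4.74/5.35 = 0.88598.
Then C/251 = e^0.88598 = 2.42536, giving C = 251 × 2.42536 = 608.77 ppm.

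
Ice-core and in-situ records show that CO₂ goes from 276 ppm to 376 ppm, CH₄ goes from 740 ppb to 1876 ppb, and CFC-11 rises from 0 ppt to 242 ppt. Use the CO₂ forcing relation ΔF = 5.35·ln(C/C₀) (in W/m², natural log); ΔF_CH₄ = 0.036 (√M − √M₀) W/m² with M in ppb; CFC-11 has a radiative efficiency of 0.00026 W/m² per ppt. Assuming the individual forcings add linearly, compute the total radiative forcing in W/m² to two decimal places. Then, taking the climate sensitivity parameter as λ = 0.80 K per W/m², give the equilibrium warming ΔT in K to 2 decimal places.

ΔF = 2.30 W/m²; ΔT = 1.84 K

CO₂: 5.35 × ln(376/276) = 5.35 × ln(1.36232) = 5.35 × 0.30919 = 1.6542 W/m².
CH₄: 0.036 × (√1876 − √740) = 0.036 × (43.3128 − 27.2029) = 0.036 × 16.1099 = 0.5800 W/m².
CFC-11: ΔF = 0.00026 × (242 − 0) = 0.00026 × 242 = 0.0629 W/m².
Total ΔF = 1.6542 + 0.5800 + 0.0629 = 2.2971 W/m².
ΔT = λ ΔF = 0.80 × 2.30 = 1.8400 K.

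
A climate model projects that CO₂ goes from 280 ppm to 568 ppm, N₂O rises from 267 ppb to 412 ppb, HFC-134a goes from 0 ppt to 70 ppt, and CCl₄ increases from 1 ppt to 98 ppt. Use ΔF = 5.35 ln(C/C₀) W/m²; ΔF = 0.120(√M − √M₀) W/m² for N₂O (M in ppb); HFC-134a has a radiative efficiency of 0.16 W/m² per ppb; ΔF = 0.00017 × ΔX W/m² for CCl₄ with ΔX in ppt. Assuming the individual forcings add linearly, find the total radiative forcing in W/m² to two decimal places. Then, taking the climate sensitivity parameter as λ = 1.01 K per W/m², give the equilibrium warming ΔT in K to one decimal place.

CO₂: 5.35 × ln(568/280) = 5.35 × ln(2.02857) = 5.35 × 0.70733 = 3.7842 W/m².
N₂O: 0.120 × (√412 − √267) = 0.120 × (20.2978 − 16.3401) = 0.120 × 3.9577 = 0.4749 W/m².
HFC-134a: Δ = 70 − 0 = 70 ppt = 0.070 ppb; ΔF = 0.16 × 0.070 = 0.0112 W/m².
CCl₄: ΔF = 0.00017 × (98 − 1) = 0.00017 × 97 = 0.0165 W/m².
Total ΔF = 3.7842 + 0.4749 + 0.0112 + 0.0165 = 4.2868 W/m².
ΔT = λ ΔF = 1.01 × 4.29 = 4.3329 K.

ΔF = 4.29 W/m²; ΔT = 4.3 K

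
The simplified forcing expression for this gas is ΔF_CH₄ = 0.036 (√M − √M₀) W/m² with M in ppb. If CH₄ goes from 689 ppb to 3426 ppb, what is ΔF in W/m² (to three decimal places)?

ΔF = 1.162 W/m²

CH₄: 0.036 × (√3426 − √689) = 0.036 × (58.5320 − 26.2488) = 0.036 × 32.2832 = 1.1622 W/m².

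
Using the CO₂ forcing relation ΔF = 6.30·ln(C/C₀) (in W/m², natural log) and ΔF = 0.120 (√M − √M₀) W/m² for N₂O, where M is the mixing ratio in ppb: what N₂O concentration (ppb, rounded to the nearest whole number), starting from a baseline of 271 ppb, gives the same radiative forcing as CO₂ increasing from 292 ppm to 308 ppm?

CO₂ forcing: 6.30 × ln(308/292) = 6.30 × 0.053346 = 0.33608 W/m².
Set 0.120(√M − √271) = 0.33608: √M = 0.33608/0.120 + √271 = 2.8007 + 16.4621 = 19.2628.
M = (19.2628)² = 371.06 ppb.

M ≈ 371 ppb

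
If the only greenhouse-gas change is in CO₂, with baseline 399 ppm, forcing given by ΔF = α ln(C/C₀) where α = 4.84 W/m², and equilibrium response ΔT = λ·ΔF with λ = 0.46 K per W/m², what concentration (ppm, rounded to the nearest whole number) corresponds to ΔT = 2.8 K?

C ≈ 1403 ppm

Required forcing: ΔF = ΔT/λ = 2.8/0.46 = 6.0870 W/m².
Then ln(C/399) = ΔF/4.84 = 6.0870/4.84 = 1.25764.
So C = 399 × e^1.25764 = 399 × 3.51711 = 1403.33 ppm.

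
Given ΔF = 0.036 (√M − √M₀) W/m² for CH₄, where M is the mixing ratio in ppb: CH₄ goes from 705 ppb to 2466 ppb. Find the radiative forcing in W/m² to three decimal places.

CH₄: 0.036 × (√2466 − √705) = 0.036 × (49.6588 − 26.5518) = 0.036 × 23.1070 = 0.8319 W/m².

ΔF = 0.832 W/m²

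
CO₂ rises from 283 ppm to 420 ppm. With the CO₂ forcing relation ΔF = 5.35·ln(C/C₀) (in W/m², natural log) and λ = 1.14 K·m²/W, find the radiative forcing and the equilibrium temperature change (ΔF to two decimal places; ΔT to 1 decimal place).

ΔF = 2.11 W/m²; ΔT = 2.4 K

CO₂: 5.35 × ln(420/283) = 5.35 × ln(1.48410) = 5.35 × 0.39481 = 2.1122 W/m².
ΔT = λ ΔF = 1.14 × 2.11 = 2.4054 K.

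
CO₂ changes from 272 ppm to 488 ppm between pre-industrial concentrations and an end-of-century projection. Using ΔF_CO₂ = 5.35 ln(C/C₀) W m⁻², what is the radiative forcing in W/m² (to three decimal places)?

ΔF = 3.127 W/m²

CO₂: 5.35 × ln(488/272) = 5.35 × ln(1.79412) = 5.35 × 0.58451 = 3.1271 W/m².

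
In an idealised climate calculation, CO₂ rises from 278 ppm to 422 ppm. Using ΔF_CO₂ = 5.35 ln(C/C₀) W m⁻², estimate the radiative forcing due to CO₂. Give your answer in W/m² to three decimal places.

CO₂: 5.35 × ln(422/278) = 5.35 × ln(1.51799) = 5.35 × 0.41739 = 2.2330 W/m².

ΔF = 2.233 W/m²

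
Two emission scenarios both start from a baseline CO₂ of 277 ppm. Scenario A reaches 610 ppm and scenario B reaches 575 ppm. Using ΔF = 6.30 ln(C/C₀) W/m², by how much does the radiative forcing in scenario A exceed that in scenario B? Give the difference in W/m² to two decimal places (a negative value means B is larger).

ΔF_A = 6.30 ln(610/277) = 6.30 × 0.78944 = 4.9735 W/m².
ΔF_B = 6.30 ln(575/277) = 6.30 × 0.73035 = 4.6012 W/m².
Difference: 4.9735 − 4.6012 = 0.3723 W/m².
(Equivalently, ΔF_A − ΔF_B = 6.30 ln(610/575) = 6.30 × 0.05909 = 0.3723 W/m².)

ΔF_A − ΔF_B = 0.37 W/m²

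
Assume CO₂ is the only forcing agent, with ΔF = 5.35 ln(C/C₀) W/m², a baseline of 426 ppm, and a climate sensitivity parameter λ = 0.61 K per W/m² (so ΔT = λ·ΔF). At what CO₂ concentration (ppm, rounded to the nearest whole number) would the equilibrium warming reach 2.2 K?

Required forcing: ΔF = ΔT/λ = 2.2/0.61 = 3.6066 W/m².
Then ln(C/426) = ΔF/5.35 = 3.6066/5.35 = 0.67413.
So C = 426 × e^0.67413 = 426 × 1.96233 = 835.95 ppm.

C ≈ 836 ppm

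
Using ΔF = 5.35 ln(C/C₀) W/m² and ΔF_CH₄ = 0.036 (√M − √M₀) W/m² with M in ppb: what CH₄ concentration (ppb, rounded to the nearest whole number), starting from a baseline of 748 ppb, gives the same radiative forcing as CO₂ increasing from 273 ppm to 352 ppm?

CO₂ forcing: 5.35 × ln(352/273) = 5.35 × 0.254159 = 1.35975 W/m².
Set 0.036(√M − √748) = 1.35975: √M = 1.35975/0.036 + √748 = 37.7708 + 27.3496 = 65.1204.
M = (65.1204)² = 4240.67 ppb.

M ≈ 4241 ppb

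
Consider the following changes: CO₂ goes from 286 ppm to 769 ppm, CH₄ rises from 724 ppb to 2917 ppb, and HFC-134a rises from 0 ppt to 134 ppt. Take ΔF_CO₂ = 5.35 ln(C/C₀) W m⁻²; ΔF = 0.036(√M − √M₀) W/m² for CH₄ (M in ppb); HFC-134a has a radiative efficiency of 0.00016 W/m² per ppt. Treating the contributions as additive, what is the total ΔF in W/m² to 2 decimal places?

CO₂: 5.35 × ln(769/286) = 5.35 × ln(2.68881) = 5.35 × 0.98910 = 5.2917 W/m².
CH₄: 0.036 × (√2917 − √724) = 0.036 × (54.0093 − 26.9072) = 0.036 × 27.1021 = 0.9757 W/m².
HFC-134a: ΔF = 0.00016 × (134 − 0) = 0.00016 × 134 = 0.0214 W/m².
Total ΔF = 5.2917 + 0.9757 + 0.0214 = 6.2888 W/m².

ΔF = 6.29 W/m²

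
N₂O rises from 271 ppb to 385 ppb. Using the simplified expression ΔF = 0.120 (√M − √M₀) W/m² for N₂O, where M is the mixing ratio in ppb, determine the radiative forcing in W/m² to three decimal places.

ΔF = 0.379 W/m²

N₂O: 0.120 × (√385 − √271) = 0.120 × (19.6214 − 16.4621) = 0.120 × 3.1593 = 0.3791 W/m².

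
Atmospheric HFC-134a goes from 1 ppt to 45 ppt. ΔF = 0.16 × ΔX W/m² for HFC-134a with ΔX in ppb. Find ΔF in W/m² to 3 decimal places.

HFC-134a: Δ = 45 − 1 = 44 ppt = 0.044 ppb; ΔF = 0.16 × 0.044 = 0.0070 W/m².

ΔF = 0.007 W/m²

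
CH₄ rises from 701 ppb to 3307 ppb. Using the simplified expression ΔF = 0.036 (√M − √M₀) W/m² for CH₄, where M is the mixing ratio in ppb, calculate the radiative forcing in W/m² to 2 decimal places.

ΔF = 1.12 W/m²

CH₄: 0.036 × (√3307 − √701) = 0.036 × (57.5065 − 26.4764) = 0.036 × 31.0301 = 1.1171 W/m².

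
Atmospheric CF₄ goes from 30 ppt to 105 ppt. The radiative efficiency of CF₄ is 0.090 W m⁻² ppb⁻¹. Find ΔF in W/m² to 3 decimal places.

CF₄: Δ = 105 − 30 = 75 ppt = 0.075 ppb; ΔF = 0.090 × 0.075 = 0.0068 W/m².

ΔF = 0.007 W/m²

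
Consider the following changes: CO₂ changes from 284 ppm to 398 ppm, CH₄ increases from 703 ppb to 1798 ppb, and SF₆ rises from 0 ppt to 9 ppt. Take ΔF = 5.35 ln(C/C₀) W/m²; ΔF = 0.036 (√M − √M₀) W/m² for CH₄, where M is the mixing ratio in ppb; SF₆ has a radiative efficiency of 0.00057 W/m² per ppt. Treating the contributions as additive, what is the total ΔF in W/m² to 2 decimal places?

CO₂: 5.35 × ln(398/284) = 5.35 × ln(1.40141) = 5.35 × 0.33748 = 1.8055 W/m².
CH₄: 0.036 × (√1798 − √703) = 0.036 × (42.4028 − 26.5141) = 0.036 × 15.8887 = 0.5720 W/m².
SF₆: ΔF = 0.00057 × (9 − 0) = 0.00057 × 9 = 0.0051 W/m².
Total ΔF = 1.8055 + 0.5720 + 0.0051 = 2.3826 W/m².

ΔF = 2.38 W/m²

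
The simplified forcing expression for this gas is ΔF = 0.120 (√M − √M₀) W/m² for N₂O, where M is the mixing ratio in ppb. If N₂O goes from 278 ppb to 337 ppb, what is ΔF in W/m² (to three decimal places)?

N₂O: 0.120 × (√337 − √278) = 0.120 × (18.3576 − 16.6733) = 0.120 × 1.6843 = 0.2021 W/m².

ΔF = 0.202 W/m²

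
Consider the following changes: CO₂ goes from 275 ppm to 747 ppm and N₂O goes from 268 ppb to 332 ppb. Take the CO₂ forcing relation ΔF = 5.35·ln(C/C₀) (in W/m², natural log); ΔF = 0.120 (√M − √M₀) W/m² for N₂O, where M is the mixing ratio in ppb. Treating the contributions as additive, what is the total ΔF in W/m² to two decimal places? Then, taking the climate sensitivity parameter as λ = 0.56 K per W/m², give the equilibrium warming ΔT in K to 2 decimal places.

ΔF = 5.57 W/m²; ΔT = 3.12 K

CO₂: 5.35 × ln(747/275) = 5.35 × ln(2.71636) = 5.35 × 0.99929 = 5.3462 W/m².
N₂O: 0.120 × (√332 − √268) = 0.120 × (18.2209 − 16.3707) = 0.120 × 1.8502 = 0.2220 W/m².
Total ΔF = 5.3462 + 0.2220 = 5.5682 W/m².
ΔT = λ ΔF = 0.56 × 5.57 = 3.1192 K.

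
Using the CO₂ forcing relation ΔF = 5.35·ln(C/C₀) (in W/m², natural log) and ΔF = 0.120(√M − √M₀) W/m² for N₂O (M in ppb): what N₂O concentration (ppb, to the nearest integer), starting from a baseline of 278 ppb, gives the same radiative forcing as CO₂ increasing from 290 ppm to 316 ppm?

M ≈ 420 ppb

CO₂ forcing: 5.35 × ln(316/290) = 5.35 × 0.085861 = 0.45936 W/m².
Set 0.120(√M − √278) = 0.45936: √M = 0.45936/0.120 + √278 = 3.8280 + 16.6733 = 20.5013.
M = (20.5013)² = 420.30 ppb.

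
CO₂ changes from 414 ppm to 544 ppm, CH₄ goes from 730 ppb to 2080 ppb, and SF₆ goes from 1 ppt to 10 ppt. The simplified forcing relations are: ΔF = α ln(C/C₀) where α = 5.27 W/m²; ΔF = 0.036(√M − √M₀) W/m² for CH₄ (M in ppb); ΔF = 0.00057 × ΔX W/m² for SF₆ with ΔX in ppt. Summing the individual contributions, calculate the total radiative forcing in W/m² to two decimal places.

ΔF = 2.11 W/m²

CO₂: 5.27 × ln(544/414) = 5.27 × ln(1.31401) = 5.27 × 0.27308 = 1.4391 W/m².
CH₄: 0.036 × (√2080 − √730) = 0.036 × (45.6070 − 27.0185) = 0.036 × 18.5885 = 0.6692 W/m².
SF₆: ΔF = 0.00057 × (10 − 1) = 0.00057 × 9 = 0.0051 W/m².
Total ΔF = 1.4391 + 0.6692 + 0.0051 = 2.1134 W/m².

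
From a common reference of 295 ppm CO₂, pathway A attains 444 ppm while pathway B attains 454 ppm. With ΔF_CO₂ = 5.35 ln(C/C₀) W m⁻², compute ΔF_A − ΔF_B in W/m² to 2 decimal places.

ΔF_A = 5.35 ln(444/295) = 5.35 × 0.40885 = 2.1873 W/m².
ΔF_B = 5.35 ln(454/295) = 5.35 × 0.43112 = 2.3065 W/m².
Difference: 2.1873 − 2.3065 = -0.1192 W/m².

ΔF_A − ΔF_B = -0.12 W/m²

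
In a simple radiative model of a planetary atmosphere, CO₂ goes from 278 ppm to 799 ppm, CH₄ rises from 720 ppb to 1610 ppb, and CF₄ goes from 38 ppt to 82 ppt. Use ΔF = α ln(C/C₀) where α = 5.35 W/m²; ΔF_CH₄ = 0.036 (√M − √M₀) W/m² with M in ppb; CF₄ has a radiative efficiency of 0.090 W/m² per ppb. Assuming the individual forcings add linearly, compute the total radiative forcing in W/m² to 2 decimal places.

CO₂: 5.35 × ln(799/278) = 5.35 × ln(2.87410) = 5.35 × 1.05574 = 5.6482 W/m².
CH₄: 0.036 × (√1610 − √720) = 0.036 × (40.1248 − 26.8328) = 0.036 × 13.2920 = 0.4785 W/m².
CF₄: Δ = 82 − 38 = 44 ppt = 0.044 ppb; ΔF = 0.090 × 0.044 = 0.0040 W/m².
Total ΔF = 5.6482 + 0.4785 + 0.0040 = 6.1307 W/m².

ΔF = 6.13 W/m²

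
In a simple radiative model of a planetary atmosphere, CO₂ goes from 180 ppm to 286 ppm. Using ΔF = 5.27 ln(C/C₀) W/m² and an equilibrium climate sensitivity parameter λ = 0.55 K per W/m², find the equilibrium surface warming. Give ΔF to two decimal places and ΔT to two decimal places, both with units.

ΔF = 2.44 W/m²; ΔT = 1.34 K

CO₂: 5.27 × ln(286/180) = 5.27 × ln(1.58889) = 5.27 × 0.46304 = 2.4402 W/m².
ΔT = λ ΔF = 0.55 × 2.44 = 1.3420 K.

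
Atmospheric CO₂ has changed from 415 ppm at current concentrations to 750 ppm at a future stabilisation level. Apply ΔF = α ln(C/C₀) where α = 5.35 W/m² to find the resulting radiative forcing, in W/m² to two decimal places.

CO₂ absorption bands are partially saturated, so forcing scales with the logarithm of the concentration ratio.
CO₂: 5.35 × ln(750/415) = 5.35 × ln(1.80723) = 5.35 × 0.59180 = 3.1661 W/m².

ΔF = 3.17 W/m²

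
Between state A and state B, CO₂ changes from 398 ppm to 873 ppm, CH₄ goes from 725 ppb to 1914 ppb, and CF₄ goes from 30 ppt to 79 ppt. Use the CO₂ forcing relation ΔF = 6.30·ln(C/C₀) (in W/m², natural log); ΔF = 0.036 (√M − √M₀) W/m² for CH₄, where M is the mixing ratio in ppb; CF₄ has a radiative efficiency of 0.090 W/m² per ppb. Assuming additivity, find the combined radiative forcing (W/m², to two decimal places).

ΔF = 5.56 W/m²

CO₂: 6.30 × ln(873/398) = 6.30 × ln(2.19347) = 6.30 × 0.78548 = 4.9485 W/m².
CH₄: 0.036 × (√1914 − √725) = 0.036 × (43.7493 − 26.9258) = 0.036 × 16.8235 = 0.6056 W/m².
CF₄: Δ = 79 − 30 = 49 ppt = 0.049 ppb; ΔF = 0.090 × 0.049 = 0.0044 W/m².
Total ΔF = 4.9485 + 0.6056 + 0.0044 = 5.5585 W/m².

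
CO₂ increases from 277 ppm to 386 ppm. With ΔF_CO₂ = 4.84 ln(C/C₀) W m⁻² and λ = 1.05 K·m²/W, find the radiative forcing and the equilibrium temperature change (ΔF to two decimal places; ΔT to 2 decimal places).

ΔF = 1.61 W/m²; ΔT = 1.69 K

CO₂: 4.84 × ln(386/277) = 4.84 × ln(1.39350) = 4.84 × 0.33182 = 1.6060 W/m².
ΔT = λ ΔF = 1.05 × 1.61 = 1.6905 K.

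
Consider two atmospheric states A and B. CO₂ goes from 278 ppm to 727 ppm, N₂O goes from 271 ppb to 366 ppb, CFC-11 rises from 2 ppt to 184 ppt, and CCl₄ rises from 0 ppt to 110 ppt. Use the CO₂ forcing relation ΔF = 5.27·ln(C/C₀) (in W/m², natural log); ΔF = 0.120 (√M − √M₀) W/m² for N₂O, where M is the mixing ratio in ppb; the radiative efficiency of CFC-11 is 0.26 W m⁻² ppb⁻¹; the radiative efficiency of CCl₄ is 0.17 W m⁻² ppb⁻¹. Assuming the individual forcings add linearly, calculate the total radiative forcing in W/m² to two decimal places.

ΔF = 5.45 W/m²

CO₂: 5.27 × ln(727/278) = 5.27 × ln(2.61511) = 5.27 × 0.96131 = 5.0661 W/m².
N₂O: 0.120 × (√366 − √271) = 0.120 × (19.1311 − 16.4621) = 0.120 × 2.6690 = 0.3203 W/m².
CFC-11: Δ = 184 − 2 = 182 ppt = 0.182 ppb; ΔF = 0.26 × 0.182 = 0.0473 W/m².
CCl₄: Δ = 110 − 0 = 110 ppt = 0.110 ppb; ΔF = 0.17 × 0.110 = 0.0187 W/m².
Total ΔF = 5.0661 + 0.3203 + 0.0473 + 0.0187 = 5.4524 W/m².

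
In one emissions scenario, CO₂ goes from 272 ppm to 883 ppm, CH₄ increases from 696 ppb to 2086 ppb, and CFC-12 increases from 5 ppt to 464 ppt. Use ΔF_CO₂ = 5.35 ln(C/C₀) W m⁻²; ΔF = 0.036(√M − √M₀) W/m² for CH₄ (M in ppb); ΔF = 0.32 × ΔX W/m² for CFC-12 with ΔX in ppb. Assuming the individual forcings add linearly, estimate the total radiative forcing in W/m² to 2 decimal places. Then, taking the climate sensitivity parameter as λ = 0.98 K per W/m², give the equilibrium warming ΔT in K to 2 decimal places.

ΔF = 7.14 W/m²; ΔT = 7.00 K

CO₂: 5.35 × ln(883/272) = 5.35 × ln(3.24632) = 5.35 × 1.17752 = 6.2997 W/m².
CH₄: 0.036 × (√2086 − √696) = 0.036 × (45.6727 − 26.3818) = 0.036 × 19.2909 = 0.6945 W/m².
CFC-12: Δ = 464 − 5 = 459 ppt = 0.459 ppb; ΔF = 0.32 × 0.459 = 0.1469 W/m².
Total ΔF = 6.2997 + 0.6945 + 0.1469 = 7.1411 W/m².
ΔT = λ ΔF = 0.98 × 7.14 = 6.9972 K.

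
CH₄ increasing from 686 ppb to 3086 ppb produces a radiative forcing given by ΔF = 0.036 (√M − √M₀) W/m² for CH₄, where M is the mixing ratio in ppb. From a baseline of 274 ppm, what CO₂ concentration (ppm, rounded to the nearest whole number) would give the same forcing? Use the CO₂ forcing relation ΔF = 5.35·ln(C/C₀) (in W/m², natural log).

CH₄ forcing: 0.036 × (√3086 − √686) = 0.036 × (55.5518 − 26.1916) = 0.036 × 29.3602 = 1.05697 W/m².
Set 5.35 ln(C/274) = 1.05697: ln(C/274) = 1.05697/5.35 = 0.19756, so C = 274 × e^0.19756 = 274 × 1.21843 = 333.85 ppm.

C ≈ 334 ppm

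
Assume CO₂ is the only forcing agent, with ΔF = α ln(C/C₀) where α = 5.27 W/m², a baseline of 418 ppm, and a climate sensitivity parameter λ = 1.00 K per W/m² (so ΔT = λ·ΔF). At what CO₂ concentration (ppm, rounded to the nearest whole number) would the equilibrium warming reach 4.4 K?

Required forcing: ΔF = ΔT/λ = 4.4/1.00 = 4.4000 W/m².
Then ln(C/418) = ΔF/5.27 = 4.4000/5.27 = 0.83491.
So C = 418 × e^0.83491 = 418 × 2.30461 = 963.33 ppm.

C ≈ 963 ppm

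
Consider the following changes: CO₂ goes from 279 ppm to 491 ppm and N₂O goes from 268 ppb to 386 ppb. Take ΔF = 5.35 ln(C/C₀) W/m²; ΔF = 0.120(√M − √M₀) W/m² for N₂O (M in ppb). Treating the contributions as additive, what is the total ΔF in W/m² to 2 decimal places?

CO₂: 5.35 × ln(491/279) = 5.35 × ln(1.75986) = 5.35 × 0.56523 = 3.0240 W/m².
N₂O: 0.120 × (√386 − √268) = 0.120 × (19.6469 − 16.3707) = 0.120 × 3.2762 = 0.3931 W/m².
Total ΔF = 3.0240 + 0.3931 = 3.4171 W/m².

ΔF = 3.42 W/m²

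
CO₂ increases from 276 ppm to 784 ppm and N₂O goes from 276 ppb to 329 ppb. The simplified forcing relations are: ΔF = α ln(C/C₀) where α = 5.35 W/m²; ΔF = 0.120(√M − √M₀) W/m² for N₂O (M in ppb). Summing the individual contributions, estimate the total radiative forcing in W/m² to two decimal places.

ΔF = 5.77 W/m²

CO₂: 5.35 × ln(784/276) = 5.35 × ln(2.84058) = 5.35 × 1.04401 = 5.5855 W/m².
N₂O: 0.120 × (√329 − √276) = 0.120 × (18.1384 − 16.6132) = 0.120 × 1.5252 = 0.1830 W/m².
Total ΔF = 5.5855 + 0.1830 = 5.7685 W/m².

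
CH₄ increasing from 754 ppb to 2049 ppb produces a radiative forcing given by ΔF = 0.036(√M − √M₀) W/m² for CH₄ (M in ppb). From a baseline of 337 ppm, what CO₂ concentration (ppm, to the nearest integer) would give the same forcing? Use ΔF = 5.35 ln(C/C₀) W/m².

C ≈ 380 ppm

CH₄ forcing: 0.036 × (√2049 − √754) = 0.036 × (45.2659 − 27.4591) = 0.036 × 17.8068 = 0.64104 W/m².
Set 5.35 ln(C/337) = 0.64104: ln(C/337) = 0.64104/5.35 = 0.11982, so C = 337 × e^0.11982 = 337 × 1.12729 = 379.90 ppm.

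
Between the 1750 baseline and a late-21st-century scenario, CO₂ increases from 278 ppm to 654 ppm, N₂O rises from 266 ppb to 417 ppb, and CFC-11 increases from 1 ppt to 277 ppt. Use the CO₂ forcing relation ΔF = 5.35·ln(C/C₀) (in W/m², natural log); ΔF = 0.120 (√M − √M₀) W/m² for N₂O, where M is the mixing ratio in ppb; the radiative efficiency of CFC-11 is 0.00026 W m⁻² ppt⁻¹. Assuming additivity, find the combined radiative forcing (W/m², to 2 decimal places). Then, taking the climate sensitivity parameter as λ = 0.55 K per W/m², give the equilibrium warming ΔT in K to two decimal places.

CO₂: 5.35 × ln(654/278) = 5.35 × ln(2.35252) = 5.35 × 0.85549 = 4.5769 W/m².
N₂O: 0.120 × (√417 − √266) = 0.120 × (20.4206 − 16.3095) = 0.120 × 4.1111 = 0.4933 W/m².
CFC-11: ΔF = 0.00026 × (277 − 1) = 0.00026 × 276 = 0.0718 W/m².
Total ΔF = 4.5769 + 0.4933 + 0.0718 = 5.1420 W/m².
ΔT = λ ΔF = 0.55 × 5.14 = 2.8270 K.

ΔF = 5.14 W/m²; ΔT = 2.83 K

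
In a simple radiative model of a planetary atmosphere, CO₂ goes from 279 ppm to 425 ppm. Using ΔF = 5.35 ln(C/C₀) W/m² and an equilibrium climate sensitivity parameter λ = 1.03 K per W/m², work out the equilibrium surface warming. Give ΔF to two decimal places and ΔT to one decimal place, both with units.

ΔF = 2.25 W/m²; ΔT = 2.3 K

CO₂: 5.35 × ln(425/279) = 5.35 × ln(1.52330) = 5.35 × 0.42088 = 2.2517 W/m².
ΔT = λ ΔF = 1.03 × 2.25 = 2.3175 K.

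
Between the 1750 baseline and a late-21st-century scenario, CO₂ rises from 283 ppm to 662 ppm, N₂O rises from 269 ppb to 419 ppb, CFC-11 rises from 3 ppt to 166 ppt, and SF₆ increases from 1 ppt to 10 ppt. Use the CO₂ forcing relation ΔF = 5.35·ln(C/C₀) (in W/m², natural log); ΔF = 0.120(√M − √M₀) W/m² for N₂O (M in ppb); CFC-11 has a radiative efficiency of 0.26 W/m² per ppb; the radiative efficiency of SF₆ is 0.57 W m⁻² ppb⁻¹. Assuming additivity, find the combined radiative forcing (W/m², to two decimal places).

CO₂: 5.35 × ln(662/283) = 5.35 × ln(2.33922) = 5.35 × 0.84982 = 4.5465 W/m².
N₂O: 0.120 × (√419 − √269) = 0.120 × (20.4695 − 16.4012) = 0.120 × 4.0683 = 0.4882 W/m².
CFC-11: Δ = 166 − 3 = 163 ppt = 0.163 ppb; ΔF = 0.26 × 0.163 = 0.0424 W/m².
SF₆: Δ = 10 − 1 = 9 ppt = 0.009 ppb; ΔF = 0.57 × 0.009 = 0.0051 W/m².
Total ΔF = 4.5465 + 0.4882 + 0.0424 + 0.0051 = 5.0822 W/m².

ΔF = 5.08 W/m²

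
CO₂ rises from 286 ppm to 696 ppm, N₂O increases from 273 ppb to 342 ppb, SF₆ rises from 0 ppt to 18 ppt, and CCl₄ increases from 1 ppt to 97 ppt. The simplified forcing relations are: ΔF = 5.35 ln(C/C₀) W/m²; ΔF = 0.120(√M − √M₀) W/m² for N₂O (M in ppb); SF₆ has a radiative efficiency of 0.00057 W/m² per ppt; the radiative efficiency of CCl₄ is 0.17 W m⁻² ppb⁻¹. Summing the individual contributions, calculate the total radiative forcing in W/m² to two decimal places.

ΔF = 5.02 W/m²

CO₂: 5.35 × ln(696/286) = 5.35 × ln(2.43357) = 5.35 × 0.88936 = 4.7581 W/m².
N₂O: 0.120 × (√342 − √273) = 0.120 × (18.4932 − 16.5227) = 0.120 × 1.9705 = 0.2365 W/m².
SF₆: ΔF = 0.00057 × (18 − 0) = 0.00057 × 18 = 0.0103 W/m².
CCl₄: Δ = 97 − 1 = 96 ppt = 0.096 ppb; ΔF = 0.17 × 0.096 = 0.0163 W/m².
Total ΔF = 4.7581 + 0.2365 + 0.0103 + 0.0163 = 5.0212 W/m².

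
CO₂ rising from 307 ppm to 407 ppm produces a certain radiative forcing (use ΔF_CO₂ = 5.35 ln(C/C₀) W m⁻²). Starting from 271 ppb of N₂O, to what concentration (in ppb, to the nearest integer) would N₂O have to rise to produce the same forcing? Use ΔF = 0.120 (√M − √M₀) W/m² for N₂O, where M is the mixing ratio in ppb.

CO₂ forcing: 5.35 × ln(407/307) = 5.35 × 0.281965 = 1.50851 W/m².
Set 0.120(√M − √271) = 1.50851: √M = 1.50851/0.120 + √271 = 12.5709 + 16.4621 = 29.0330.
M = (29.0330)² = 842.92 ppb.

M ≈ 843 ppb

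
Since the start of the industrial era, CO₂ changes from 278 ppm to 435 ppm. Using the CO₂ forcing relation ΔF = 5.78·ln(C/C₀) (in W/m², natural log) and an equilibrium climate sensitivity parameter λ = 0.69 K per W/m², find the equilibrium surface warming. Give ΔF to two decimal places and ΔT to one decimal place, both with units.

ΔF = 2.59 W/m²; ΔT = 1.8 K

CO₂: 5.78 × ln(435/278) = 5.78 × ln(1.56475) = 5.78 × 0.44773 = 2.5879 W/m².
ΔT = λ ΔF = 0.69 × 2.59 = 1.7871 K.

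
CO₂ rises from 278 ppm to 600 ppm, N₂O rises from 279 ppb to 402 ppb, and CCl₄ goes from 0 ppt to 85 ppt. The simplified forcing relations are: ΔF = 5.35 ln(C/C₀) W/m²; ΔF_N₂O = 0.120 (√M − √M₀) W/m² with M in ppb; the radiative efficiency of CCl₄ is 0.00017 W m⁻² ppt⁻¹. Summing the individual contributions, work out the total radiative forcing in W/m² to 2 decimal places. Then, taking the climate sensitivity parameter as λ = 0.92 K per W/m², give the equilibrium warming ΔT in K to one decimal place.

ΔF = 4.53 W/m²; ΔT = 4.2 K

CO₂: 5.35 × ln(600/278) = 5.35 × ln(2.15827) = 5.35 × 0.76931 = 4.1158 W/m².
N₂O: 0.120 × (√402 − √279) = 0.120 × (20.0499 − 16.7033) = 0.120 × 3.3466 = 0.4016 W/m².
CCl₄: ΔF = 0.00017 × (85 − 0) = 0.00017 × 85 = 0.0145 W/m².
Total ΔF = 4.1158 + 0.4016 + 0.0145 = 4.5319 W/m².
ΔT = λ ΔF = 0.92 × 4.53 = 4.1676 K.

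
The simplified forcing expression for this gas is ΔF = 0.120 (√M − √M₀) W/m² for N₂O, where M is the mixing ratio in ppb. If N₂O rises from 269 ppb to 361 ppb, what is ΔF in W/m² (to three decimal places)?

ΔF = 0.312 W/m²

N₂O: 0.120 × (√361 − √269) = 0.120 × (19.0000 − 16.4012) = 0.120 × 2.5988 = 0.3119 W/m².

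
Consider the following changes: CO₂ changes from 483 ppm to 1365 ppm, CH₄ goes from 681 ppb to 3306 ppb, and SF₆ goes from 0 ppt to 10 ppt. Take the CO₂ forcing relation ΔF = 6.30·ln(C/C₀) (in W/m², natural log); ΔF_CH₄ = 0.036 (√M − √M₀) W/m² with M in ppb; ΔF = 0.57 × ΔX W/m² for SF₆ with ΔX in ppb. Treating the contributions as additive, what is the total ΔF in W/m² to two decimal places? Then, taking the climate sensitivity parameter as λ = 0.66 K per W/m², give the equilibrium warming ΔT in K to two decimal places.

ΔF = 7.68 W/m²; ΔT = 5.07 K

CO₂: 6.30 × ln(1365/483) = 6.30 × ln(2.82609) = 6.30 × 1.03889 = 6.5450 W/m².
CH₄: 0.036 × (√3306 − √681) = 0.036 × (57.4978 − 26.0960) = 0.036 × 31.4018 = 1.1305 W/m².
SF₆: Δ = 10 − 0 = 10 ppt = 0.010 ppb; ΔF = 0.57 × 0.010 = 0.0057 W/m².
Total ΔF = 6.5450 + 1.1305 + 0.0057 = 7.6812 W/m².
ΔT = λ ΔF = 0.66 × 7.68 = 5.0688 K.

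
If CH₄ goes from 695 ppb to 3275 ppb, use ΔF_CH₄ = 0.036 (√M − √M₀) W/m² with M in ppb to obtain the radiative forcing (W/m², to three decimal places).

CH₄: 0.036 × (√3275 − √695) = 0.036 × (57.2276 − 26.3629) = 0.036 × 30.8647 = 1.1111 W/m².

ΔF = 1.111 W/m²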